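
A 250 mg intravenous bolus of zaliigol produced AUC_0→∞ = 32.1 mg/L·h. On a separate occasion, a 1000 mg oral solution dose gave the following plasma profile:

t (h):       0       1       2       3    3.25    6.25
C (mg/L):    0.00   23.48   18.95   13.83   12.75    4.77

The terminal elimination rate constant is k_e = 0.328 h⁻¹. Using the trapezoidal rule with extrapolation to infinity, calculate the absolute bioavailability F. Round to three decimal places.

Trapezoidal AUC_0→6.25 (oral solution):
  [0→1]: (0.00+23.48)/2 × 1 = 11.74
  [1→2]: (23.48+18.95)/2 × 1 = 21.215
  [2→3]: (18.95+13.83)/2 × 1 = 16.39
  [3→3.25]: (13.83+12.75)/2 × 0.25 = 3.3225
  [3.25→6.25]: (12.75+4.77)/2 × 3 = 26.28
  Sum = 78.9475 mg/L·h
Tail: C_last/k_e = 4.77/0.328 = 14.543
AUC_0→∞ (oral solution) = 78.9475 + 14.543 = 93.4905 mg/L·h
F = (AUC_ev/D_ev)/(AUC_iv/D_iv) = (93.4905/1000)/(32.1/250) = 0.0934905/0.1284 = 0.7281

F = 0.728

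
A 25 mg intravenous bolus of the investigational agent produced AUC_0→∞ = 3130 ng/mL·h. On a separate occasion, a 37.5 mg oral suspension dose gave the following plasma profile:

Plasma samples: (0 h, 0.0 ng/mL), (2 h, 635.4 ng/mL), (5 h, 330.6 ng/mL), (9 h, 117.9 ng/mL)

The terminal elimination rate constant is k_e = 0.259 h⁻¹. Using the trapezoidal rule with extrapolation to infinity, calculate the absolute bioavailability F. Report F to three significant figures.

F = 0.732

Trapezoidal AUC_0→9 (oral suspension):
  [0→2]: (0.0+635.4)/2 × 2 = 635.4
  [2→5]: (635.4+330.6)/2 × 3 = 1449.0
  [5→9]: (330.6+117.9)/2 × 4 = 897.0
  Sum = 2981.4 ng/mL·h
Tail: C_last/k_e = 117.9/0.259 = 455.212
AUC_0→∞ (oral suspension) = 2981.4 + 455.212 = 3436.612 ng/mL·h
F = (AUC_ev/D_ev)/(AUC_iv/D_iv) = (3436.612/37.5)/(3130/25) = 91.643/125.2 = 0.7320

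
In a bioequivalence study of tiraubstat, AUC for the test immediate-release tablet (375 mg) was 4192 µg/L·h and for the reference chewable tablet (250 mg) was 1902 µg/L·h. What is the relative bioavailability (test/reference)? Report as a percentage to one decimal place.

F_rel = (AUC_test/D_test) / (AUC_ref/D_ref)
      = (4192/375) / (1902/250)
      = 11.1787 / 7.608 = 1.4693 = 146.93%

F_rel = 146.9%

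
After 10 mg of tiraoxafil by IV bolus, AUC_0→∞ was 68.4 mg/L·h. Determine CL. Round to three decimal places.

CL = 0.146 L/h

CL = Dose_iv / AUC_0→∞
   = 10 / 68.4 = 0.146199 L/h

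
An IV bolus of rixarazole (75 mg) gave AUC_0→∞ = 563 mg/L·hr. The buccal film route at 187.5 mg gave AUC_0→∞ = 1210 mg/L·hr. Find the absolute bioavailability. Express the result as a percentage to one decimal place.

F = 86.0%

F = (AUC_ev / D_ev) / (AUC_iv / D_iv)
  = (1210/187.5) / (563/75)
  = 6.45333 / 7.50667 = 0.8597
  = 85.97%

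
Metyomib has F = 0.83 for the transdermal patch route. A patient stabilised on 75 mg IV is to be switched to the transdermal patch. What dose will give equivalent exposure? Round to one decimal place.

For equal systemic exposure: F × D_ev = D_iv
D_ev = D_iv / F = 75 / 0.83 = 90.3614 mg

D_transdermal = 90.4 mg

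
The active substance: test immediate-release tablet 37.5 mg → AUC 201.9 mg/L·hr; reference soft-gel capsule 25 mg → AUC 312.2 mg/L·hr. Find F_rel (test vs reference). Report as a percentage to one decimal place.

F_rel = 43.1%

F_rel = (AUC_test/D_test) / (AUC_ref/D_ref)
      = (201.9/37.5) / (312.2/25)
      = 5.384 / 12.488 = 0.4311 = 43.11%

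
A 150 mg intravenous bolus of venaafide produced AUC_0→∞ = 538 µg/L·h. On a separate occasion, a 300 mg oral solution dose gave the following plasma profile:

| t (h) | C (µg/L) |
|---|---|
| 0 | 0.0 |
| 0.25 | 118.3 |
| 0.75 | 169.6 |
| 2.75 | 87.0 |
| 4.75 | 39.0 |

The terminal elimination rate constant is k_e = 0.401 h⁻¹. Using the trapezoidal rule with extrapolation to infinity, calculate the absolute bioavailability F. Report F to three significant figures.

Trapezoidal AUC_0→4.75 (oral solution):
  [0→0.25]: (0.0+118.3)/2 × 0.25 = 14.7875
  [0.25→0.75]: (118.3+169.6)/2 × 0.5 = 71.975
  [0.75→2.75]: (169.6+87.0)/2 × 2 = 256.6
  [2.75→4.75]: (87.0+39.0)/2 × 2 = 126.0
  Sum = 469.3625 µg/L·h
Tail: C_last/k_e = 39.0/0.401 = 97.257
AUC_0→∞ (oral solution) = 469.3625 + 97.257 = 566.6195 µg/L·h
F = (AUC_ev/D_ev)/(AUC_iv/D_iv) = (566.6195/300)/(538/150) = 1.88873/3.58667 = 0.5266

F = 0.527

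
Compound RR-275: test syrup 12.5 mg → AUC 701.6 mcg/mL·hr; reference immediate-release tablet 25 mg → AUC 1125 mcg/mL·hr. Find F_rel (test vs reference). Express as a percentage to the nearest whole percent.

F_rel = (AUC_test/D_test) / (AUC_ref/D_ref)
      = (701.6/12.5) / (1125/25)
      = 56.128 / 45 = 1.2473 = 124.73%

F_rel = 125%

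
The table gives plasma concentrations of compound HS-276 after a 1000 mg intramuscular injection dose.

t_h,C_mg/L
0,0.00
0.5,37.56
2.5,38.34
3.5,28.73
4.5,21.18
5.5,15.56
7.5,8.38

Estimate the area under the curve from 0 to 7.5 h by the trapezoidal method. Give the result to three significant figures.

AUC = 186 mg/L·h

Trapezoidal AUC_0→7.5:
  [0→0.5]: (0.00+37.56)/2 × 0.5 = 9.39
  [0.5→2.5]: (37.56+38.34)/2 × 2 = 75.9
  [2.5→3.5]: (38.34+28.73)/2 × 1 = 33.535
  [3.5→4.5]: (28.73+21.18)/2 × 1 = 24.955
  [4.5→5.5]: (21.18+15.56)/2 × 1 = 18.37
  [5.5→7.5]: (15.56+8.38)/2 × 2 = 23.94
  Sum = 186.09 mg/L·h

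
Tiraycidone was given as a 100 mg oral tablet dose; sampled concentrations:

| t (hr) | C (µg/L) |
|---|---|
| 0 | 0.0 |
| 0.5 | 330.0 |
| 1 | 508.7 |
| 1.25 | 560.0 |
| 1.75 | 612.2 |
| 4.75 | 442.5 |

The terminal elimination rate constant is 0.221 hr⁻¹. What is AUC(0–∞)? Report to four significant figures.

AUC = 4303 µg/L·hr

Trapezoidal AUC_0→4.75:
  [0→0.5]: (0.0+330.0)/2 × 0.5 = 82.5
  [0.5→1]: (330.0+508.7)/2 × 0.5 = 209.675
  [1→1.25]: (508.7+560.0)/2 × 0.25 = 133.5875
  [1.25→1.75]: (560.0+612.2)/2 × 0.5 = 293.05
  [1.75→4.75]: (612.2+442.5)/2 × 3 = 1582.05
  Sum = 2300.8625 µg/L·hr
Extrapolated tail: C_last / k_e = 442.5 / 0.221 = 2002.262
AUC_0→∞ = 2300.8625 + 2002.262 = 4303.1245 µg/L·hr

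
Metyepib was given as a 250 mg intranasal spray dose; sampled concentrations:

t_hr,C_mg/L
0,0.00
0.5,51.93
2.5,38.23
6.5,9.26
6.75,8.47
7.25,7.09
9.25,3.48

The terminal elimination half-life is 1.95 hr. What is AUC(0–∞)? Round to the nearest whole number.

AUC = 225 mg/L·hr

Trapezoidal AUC_0→9.25:
  [0→0.5]: (0.00+51.93)/2 × 0.5 = 12.9825
  [0.5→2.5]: (51.93+38.23)/2 × 2 = 90.16
  [2.5→6.5]: (38.23+9.26)/2 × 4 = 94.98
  [6.5→6.75]: (9.26+8.47)/2 × 0.25 = 2.21625
  [6.75→7.25]: (8.47+7.09)/2 × 0.5 = 3.89
  [7.25→9.25]: (7.09+3.48)/2 × 2 = 10.57
  Sum = 214.79875 mg/L·hr
k_e = ln2 / t½ = 0.693147 / 1.95 = 0.3555 hr^-1
Extrapolated tail: C_last / k_e = 3.48 / 0.3555 = 9.789
AUC_0→∞ = 214.79875 + 9.789 = 224.58775 mg/L·hr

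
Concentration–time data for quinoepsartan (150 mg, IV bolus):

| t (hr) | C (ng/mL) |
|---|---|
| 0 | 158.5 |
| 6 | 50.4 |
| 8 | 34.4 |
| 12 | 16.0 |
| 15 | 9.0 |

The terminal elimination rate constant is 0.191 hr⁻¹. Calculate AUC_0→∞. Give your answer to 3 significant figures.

AUC = 897 ng/mL·hr

Trapezoidal AUC_0→15:
  [0→6]: (158.5+50.4)/2 × 6 = 626.7
  [6→8]: (50.4+34.4)/2 × 2 = 84.8
  [8→12]: (34.4+16.0)/2 × 4 = 100.8
  [12→15]: (16.0+9.0)/2 × 3 = 37.5
  Sum = 849.8 ng/mL·hr
Extrapolated tail: C_last / k_e = 9.0 / 0.191 = 47.120
AUC_0→∞ = 849.8 + 47.120 = 896.92 ng/mL·hr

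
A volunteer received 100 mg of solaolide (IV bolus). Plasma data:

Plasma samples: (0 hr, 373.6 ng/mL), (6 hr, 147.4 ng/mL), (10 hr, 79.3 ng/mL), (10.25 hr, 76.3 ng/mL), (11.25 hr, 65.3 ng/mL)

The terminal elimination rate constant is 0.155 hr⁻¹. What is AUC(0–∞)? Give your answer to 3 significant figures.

AUC = 2530 ng/mL·hr

Trapezoidal AUC_0→11.25:
  [0→6]: (373.6+147.4)/2 × 6 = 1563.0
  [6→10]: (147.4+79.3)/2 × 4 = 453.4
  [10→10.25]: (79.3+76.3)/2 × 0.25 = 19.45
  [10.25→11.25]: (76.3+65.3)/2 × 1 = 70.8
  Sum = 2106.65 ng/mL·hr
Extrapolated tail: C_last / k_e = 65.3 / 0.155 = 421.290
AUC_0→∞ = 2106.65 + 421.290 = 2527.94 ng/mL·hr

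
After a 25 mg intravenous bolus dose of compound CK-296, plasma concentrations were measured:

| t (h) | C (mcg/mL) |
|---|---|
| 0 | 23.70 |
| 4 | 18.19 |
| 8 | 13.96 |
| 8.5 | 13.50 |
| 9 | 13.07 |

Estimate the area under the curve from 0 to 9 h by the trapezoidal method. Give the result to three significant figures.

Trapezoidal AUC_0→9:
  [0→4]: (23.70+18.19)/2 × 4 = 83.78
  [4→8]: (18.19+13.96)/2 × 4 = 64.3
  [8→8.5]: (13.96+13.50)/2 × 0.5 = 6.865
  [8.5→9]: (13.50+13.07)/2 × 0.5 = 6.6425
  Sum = 161.5875 mcg/mL·h

AUC = 162 mcg/mL·h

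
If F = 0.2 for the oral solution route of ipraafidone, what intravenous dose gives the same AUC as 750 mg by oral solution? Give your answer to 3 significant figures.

D_iv = 150 mg

Systemic exposure from an extravascular dose = F × D_ev, so the equivalent IV dose is F × D_ev.
D_iv = F × D_ev = 0.2 × 750 = 150 mg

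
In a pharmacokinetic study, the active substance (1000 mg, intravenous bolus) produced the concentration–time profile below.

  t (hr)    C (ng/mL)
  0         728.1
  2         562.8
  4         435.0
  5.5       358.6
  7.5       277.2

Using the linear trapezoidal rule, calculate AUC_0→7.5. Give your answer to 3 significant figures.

Trapezoidal AUC_0→7.5:
  [0→2]: (728.1+562.8)/2 × 2 = 1290.9
  [2→4]: (562.8+435.0)/2 × 2 = 997.8
  [4→5.5]: (435.0+358.6)/2 × 1.5 = 595.2
  [5.5→7.5]: (358.6+277.2)/2 × 2 = 635.8
  Sum = 3519.7 ng/mL·hr

AUC = 3520 ng/mL·hr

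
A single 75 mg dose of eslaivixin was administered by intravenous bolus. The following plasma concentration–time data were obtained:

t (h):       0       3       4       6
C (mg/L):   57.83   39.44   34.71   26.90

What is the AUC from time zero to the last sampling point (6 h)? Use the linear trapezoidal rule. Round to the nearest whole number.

AUC = 245 mg/L·h

Trapezoidal AUC_0→6:
  [0→3]: (57.83+39.44)/2 × 3 = 145.905
  [3→4]: (39.44+34.71)/2 × 1 = 37.075
  [4→6]: (34.71+26.90)/2 × 2 = 61.61
  Sum = 244.59 mg/L·h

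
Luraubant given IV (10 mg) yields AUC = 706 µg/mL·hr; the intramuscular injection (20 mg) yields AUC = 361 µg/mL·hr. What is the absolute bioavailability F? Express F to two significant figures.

F = (AUC_ev / D_ev) / (AUC_iv / D_iv)
  = (361/20) / (706/10)
  = 18.05 / 70.6 = 0.2557

F = 0.26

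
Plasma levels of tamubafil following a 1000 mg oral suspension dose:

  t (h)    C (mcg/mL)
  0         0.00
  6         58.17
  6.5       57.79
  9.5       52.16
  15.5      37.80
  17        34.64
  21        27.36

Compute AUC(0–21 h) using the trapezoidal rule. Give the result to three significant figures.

Trapezoidal AUC_0→21:
  [0→6]: (0.00+58.17)/2 × 6 = 174.51
  [6→6.5]: (58.17+57.79)/2 × 0.5 = 28.99
  [6.5→9.5]: (57.79+52.16)/2 × 3 = 164.925
  [9.5→15.5]: (52.16+37.80)/2 × 6 = 269.88
  [15.5→17]: (37.80+34.64)/2 × 1.5 = 54.33
  [17→21]: (34.64+27.36)/2 × 4 = 124.0
  Sum = 816.635 mcg/mL·h

AUC = 817 mcg/mL·h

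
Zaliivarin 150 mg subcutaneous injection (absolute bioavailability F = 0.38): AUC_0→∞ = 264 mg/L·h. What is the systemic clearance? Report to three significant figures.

CL = 0.216 L/h

CL = F × Dose / AUC_0→∞
   = 0.38 × 150 / 264 = 0.215909 L/h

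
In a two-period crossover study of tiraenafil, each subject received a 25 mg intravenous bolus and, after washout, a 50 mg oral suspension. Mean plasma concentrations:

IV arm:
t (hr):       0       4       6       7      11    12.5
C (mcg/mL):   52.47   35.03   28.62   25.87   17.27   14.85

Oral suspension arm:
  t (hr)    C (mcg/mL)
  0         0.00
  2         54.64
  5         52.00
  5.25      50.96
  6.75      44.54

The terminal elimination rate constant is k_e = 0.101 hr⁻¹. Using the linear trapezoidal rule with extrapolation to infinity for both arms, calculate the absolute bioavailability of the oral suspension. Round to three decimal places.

F = 0.707

Trapezoidal AUC_0→12.5 (IV):
  [0→4]: (52.47+35.03)/2 × 4 = 175.0
  [4→6]: (35.03+28.62)/2 × 2 = 63.65
  [6→7]: (28.62+25.87)/2 × 1 = 27.245
  [7→11]: (25.87+17.27)/2 × 4 = 86.28
  [11→12.5]: (17.27+14.85)/2 × 1.5 = 24.09
  Sum = 376.265 mcg/mL·hr
IV tail: 14.85/0.101 = 147.030; AUC_iv,0→∞ = 376.265 + 147.030 = 523.295 mcg/mL·hr
Trapezoidal AUC_0→6.75 (oral suspension):
  [0→2]: (0.00+54.64)/2 × 2 = 54.64
  [2→5]: (54.64+52.00)/2 × 3 = 159.96
  [5→5.25]: (52.00+50.96)/2 × 0.25 = 12.87
  [5.25→6.75]: (50.96+44.54)/2 × 1.5 = 71.625
  Sum = 299.095 mcg/mL·hr
oral suspension tail: 44.54/0.101 = 440.990; AUC_ev,0→∞ = 299.095 + 440.990 = 740.085 mcg/mL·hr
F = (AUC_ev/D_ev)/(AUC_iv/D_iv) = (740.085/50)/(523.295/25) = 14.8017/20.9318 = 0.7071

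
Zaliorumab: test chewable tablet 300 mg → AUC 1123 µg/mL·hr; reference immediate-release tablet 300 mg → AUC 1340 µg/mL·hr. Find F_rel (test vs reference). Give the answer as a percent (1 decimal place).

F_rel = (AUC_test/D_test) / (AUC_ref/D_ref)
      = (1123/300) / (1340/300)
      = 3.74333 / 4.46667 = 0.8381 = 83.81%

F_rel = 83.8%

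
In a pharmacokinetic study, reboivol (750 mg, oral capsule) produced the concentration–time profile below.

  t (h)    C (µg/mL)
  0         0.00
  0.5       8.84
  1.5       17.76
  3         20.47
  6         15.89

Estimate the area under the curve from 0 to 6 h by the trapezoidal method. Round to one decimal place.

AUC = 98.7 µg/mL·h

Trapezoidal AUC_0→6:
  [0→0.5]: (0.00+8.84)/2 × 0.5 = 2.21
  [0.5→1.5]: (8.84+17.76)/2 × 1 = 13.3
  [1.5→3]: (17.76+20.47)/2 × 1.5 = 28.6725
  [3→6]: (20.47+15.89)/2 × 3 = 54.54
  Sum = 98.7225 µg/mL·h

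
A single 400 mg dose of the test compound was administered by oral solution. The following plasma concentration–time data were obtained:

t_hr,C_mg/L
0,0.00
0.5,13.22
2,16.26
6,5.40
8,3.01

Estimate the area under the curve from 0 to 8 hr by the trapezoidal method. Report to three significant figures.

AUC = 77.1 mg/L·hr

Trapezoidal AUC_0→8:
  [0→0.5]: (0.00+13.22)/2 × 0.5 = 3.305
  [0.5→2]: (13.22+16.26)/2 × 1.5 = 22.11
  [2→6]: (16.26+5.40)/2 × 4 = 43.32
  [6→8]: (5.40+3.01)/2 × 2 = 8.41
  Sum = 77.145 mg/L·hr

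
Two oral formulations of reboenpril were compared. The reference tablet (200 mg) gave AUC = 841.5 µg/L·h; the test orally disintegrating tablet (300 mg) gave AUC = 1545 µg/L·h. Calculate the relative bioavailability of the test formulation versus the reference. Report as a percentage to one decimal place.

F_rel = 122.4%

F_rel = (AUC_test/D_test) / (AUC_ref/D_ref)
      = (1545/300) / (841.5/200)
      = 5.15 / 4.2075 = 1.2240 = 122.40%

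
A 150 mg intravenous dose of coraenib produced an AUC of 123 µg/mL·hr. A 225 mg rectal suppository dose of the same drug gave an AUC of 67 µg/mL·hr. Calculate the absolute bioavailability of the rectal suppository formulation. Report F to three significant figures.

F = (AUC_ev / D_ev) / (AUC_iv / D_iv)
  = (67/225) / (123/150)
  = 0.297778 / 0.82 = 0.3631

F = 0.363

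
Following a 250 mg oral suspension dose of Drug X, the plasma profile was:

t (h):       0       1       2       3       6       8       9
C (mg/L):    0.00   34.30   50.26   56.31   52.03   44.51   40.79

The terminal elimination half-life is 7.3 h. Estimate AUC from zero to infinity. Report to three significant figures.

Trapezoidal AUC_0→9:
  [0→1]: (0.00+34.30)/2 × 1 = 17.15
  [1→2]: (34.30+50.26)/2 × 1 = 42.28
  [2→3]: (50.26+56.31)/2 × 1 = 53.285
  [3→6]: (56.31+52.03)/2 × 3 = 162.51
  [6→8]: (52.03+44.51)/2 × 2 = 96.54
  [8→9]: (44.51+40.79)/2 × 1 = 42.65
  Sum = 414.415 mg/L·h
k_e = ln2 / t½ = 0.693147 / 7.3 = 0.0950 h^-1
Extrapolated tail: C_last / k_e = 40.79 / 0.095 = 429.368
AUC_0→∞ = 414.415 + 429.368 = 843.783 mg/L·h

AUC = 844 mg/L·h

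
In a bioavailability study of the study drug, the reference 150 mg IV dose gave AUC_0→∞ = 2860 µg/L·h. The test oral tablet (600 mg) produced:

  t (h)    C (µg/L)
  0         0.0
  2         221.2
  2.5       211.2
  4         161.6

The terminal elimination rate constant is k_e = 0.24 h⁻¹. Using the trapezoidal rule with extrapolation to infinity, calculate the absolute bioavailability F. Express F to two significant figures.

F = 0.11

Trapezoidal AUC_0→4 (oral tablet):
  [0→2]: (0.0+221.2)/2 × 2 = 221.2
  [2→2.5]: (221.2+211.2)/2 × 0.5 = 108.1
  [2.5→4]: (211.2+161.6)/2 × 1.5 = 279.6
  Sum = 608.9 µg/L·h
Tail: C_last/k_e = 161.6/0.24 = 673.333
AUC_0→∞ (oral tablet) = 608.9 + 673.333 = 1282.233 µg/L·h
F = (AUC_ev/D_ev)/(AUC_iv/D_iv) = (1282.233/600)/(2860/150) = 2.137055/19.0667 = 0.1121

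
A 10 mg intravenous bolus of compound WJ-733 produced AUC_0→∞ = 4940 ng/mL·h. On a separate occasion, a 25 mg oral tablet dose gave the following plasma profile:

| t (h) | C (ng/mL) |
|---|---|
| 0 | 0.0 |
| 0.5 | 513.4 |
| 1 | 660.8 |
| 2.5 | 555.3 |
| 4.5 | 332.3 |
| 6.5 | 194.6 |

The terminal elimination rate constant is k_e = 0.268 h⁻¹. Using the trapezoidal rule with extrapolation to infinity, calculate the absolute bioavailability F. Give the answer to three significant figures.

Trapezoidal AUC_0→6.5 (oral tablet):
  [0→0.5]: (0.0+513.4)/2 × 0.5 = 128.35
  [0.5→1]: (513.4+660.8)/2 × 0.5 = 293.55
  [1→2.5]: (660.8+555.3)/2 × 1.5 = 912.075
  [2.5→4.5]: (555.3+332.3)/2 × 2 = 887.6
  [4.5→6.5]: (332.3+194.6)/2 × 2 = 526.9
  Sum = 2748.475 ng/mL·h
Tail: C_last/k_e = 194.6/0.268 = 726.119
AUC_0→∞ (oral tablet) = 2748.475 + 726.119 = 3474.594 ng/mL·h
F = (AUC_ev/D_ev)/(AUC_iv/D_iv) = (3474.594/25)/(4940/10) = 138.98376/494 = 0.2813

F = 0.281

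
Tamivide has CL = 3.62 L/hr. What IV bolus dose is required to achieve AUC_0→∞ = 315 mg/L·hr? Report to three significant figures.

Dose_iv = CL × AUC_0→∞
     = 3.62 × 315 = 1140.3 mg

Dose = 1140 mg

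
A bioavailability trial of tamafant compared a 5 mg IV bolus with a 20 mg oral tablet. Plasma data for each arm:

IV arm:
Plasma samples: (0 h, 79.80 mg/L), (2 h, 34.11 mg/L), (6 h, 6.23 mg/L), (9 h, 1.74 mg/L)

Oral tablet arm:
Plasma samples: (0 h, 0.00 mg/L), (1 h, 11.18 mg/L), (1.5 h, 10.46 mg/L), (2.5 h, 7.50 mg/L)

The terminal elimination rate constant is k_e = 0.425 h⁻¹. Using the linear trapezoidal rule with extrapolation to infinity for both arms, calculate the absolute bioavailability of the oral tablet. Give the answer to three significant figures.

F = 0.0447

Trapezoidal AUC_0→9 (IV):
  [0→2]: (79.80+34.11)/2 × 2 = 113.91
  [2→6]: (34.11+6.23)/2 × 4 = 80.68
  [6→9]: (6.23+1.74)/2 × 3 = 11.955
  Sum = 206.545 mg/L·h
IV tail: 1.74/0.425 = 4.094; AUC_iv,0→∞ = 206.545 + 4.094 = 210.639 mg/L·h
Trapezoidal AUC_0→2.5 (oral tablet):
  [0→1]: (0.00+11.18)/2 × 1 = 5.59
  [1→1.5]: (11.18+10.46)/2 × 0.5 = 5.41
  [1.5→2.5]: (10.46+7.50)/2 × 1 = 8.98
  Sum = 19.98 mg/L·h
oral tablet tail: 7.50/0.425 = 17.647; AUC_ev,0→∞ = 19.98 + 17.647 = 37.627 mg/L·h
F = (AUC_ev/D_ev)/(AUC_iv/D_iv) = (37.627/20)/(210.639/5) = 1.88135/42.1278 = 0.0447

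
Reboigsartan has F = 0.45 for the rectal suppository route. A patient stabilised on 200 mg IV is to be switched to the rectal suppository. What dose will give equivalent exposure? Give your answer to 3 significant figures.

D_rectal = 444 mg

For equal systemic exposure: F × D_ev = D_iv
D_ev = D_iv / F = 200 / 0.45 = 444.444 mg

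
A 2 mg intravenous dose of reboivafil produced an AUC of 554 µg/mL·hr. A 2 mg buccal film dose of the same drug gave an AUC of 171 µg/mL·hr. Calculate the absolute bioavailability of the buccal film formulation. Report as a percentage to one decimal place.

F = (AUC_ev / D_ev) / (AUC_iv / D_iv)
  = (171/2) / (554/2)
  = 85.5 / 277 = 0.3087
  = 30.87%

F = 30.9%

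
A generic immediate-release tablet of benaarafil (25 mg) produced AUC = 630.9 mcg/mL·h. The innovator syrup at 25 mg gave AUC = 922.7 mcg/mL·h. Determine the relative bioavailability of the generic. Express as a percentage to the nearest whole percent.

F_rel = 68%

F_rel = (AUC_test/D_test) / (AUC_ref/D_ref)
      = (630.9/25) / (922.7/25)
      = 25.236 / 36.908 = 0.6838 = 68.38%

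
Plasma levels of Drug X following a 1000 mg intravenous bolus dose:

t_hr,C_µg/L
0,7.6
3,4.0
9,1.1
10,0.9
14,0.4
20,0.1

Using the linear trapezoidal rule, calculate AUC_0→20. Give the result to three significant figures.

AUC = 37.8 µg/L·hr

Trapezoidal AUC_0→20:
  [0→3]: (7.6+4.0)/2 × 3 = 17.4
  [3→9]: (4.0+1.1)/2 × 6 = 15.3
  [9→10]: (1.1+0.9)/2 × 1 = 1.0
  [10→14]: (0.9+0.4)/2 × 4 = 2.6
  [14→20]: (0.4+0.1)/2 × 6 = 1.5
  Sum = 37.8 µg/L·hr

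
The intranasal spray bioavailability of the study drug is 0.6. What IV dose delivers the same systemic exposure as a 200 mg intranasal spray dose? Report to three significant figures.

D_iv = 120 mg

Systemic exposure from an extravascular dose = F × D_ev, so the equivalent IV dose is F × D_ev.
D_iv = F × D_ev = 0.6 × 200 = 120 mg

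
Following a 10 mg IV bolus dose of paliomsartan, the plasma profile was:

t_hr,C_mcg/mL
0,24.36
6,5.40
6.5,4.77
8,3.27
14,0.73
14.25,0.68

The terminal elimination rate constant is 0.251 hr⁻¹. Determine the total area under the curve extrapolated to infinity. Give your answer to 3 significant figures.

AUC = 113 mcg/mL·hr

Trapezoidal AUC_0→14.25:
  [0→6]: (24.36+5.40)/2 × 6 = 89.28
  [6→6.5]: (5.40+4.77)/2 × 0.5 = 2.5425
  [6.5→8]: (4.77+3.27)/2 × 1.5 = 6.03
  [8→14]: (3.27+0.73)/2 × 6 = 12.0
  [14→14.25]: (0.73+0.68)/2 × 0.25 = 0.17625
  Sum = 110.02875 mcg/mL·hr
Extrapolated tail: C_last / k_e = 0.68 / 0.251 = 2.709
AUC_0→∞ = 110.02875 + 2.709 = 112.73775 mcg/mL·hr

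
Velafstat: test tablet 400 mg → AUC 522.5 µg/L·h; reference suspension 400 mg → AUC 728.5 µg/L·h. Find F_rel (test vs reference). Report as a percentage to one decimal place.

F_rel = 71.7%

F_rel = (AUC_test/D_test) / (AUC_ref/D_ref)
      = (522.5/400) / (728.5/400)
      = 1.30625 / 1.82125 = 0.7172 = 71.72%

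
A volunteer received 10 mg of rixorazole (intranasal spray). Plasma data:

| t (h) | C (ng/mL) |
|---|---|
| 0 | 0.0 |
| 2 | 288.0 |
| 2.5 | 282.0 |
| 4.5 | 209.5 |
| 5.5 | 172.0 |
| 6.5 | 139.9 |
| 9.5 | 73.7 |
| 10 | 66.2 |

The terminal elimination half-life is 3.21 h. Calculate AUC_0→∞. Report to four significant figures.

AUC = 1931 ng/mL·h

Trapezoidal AUC_0→10:
  [0→2]: (0.0+288.0)/2 × 2 = 288.0
  [2→2.5]: (288.0+282.0)/2 × 0.5 = 142.5
  [2.5→4.5]: (282.0+209.5)/2 × 2 = 491.5
  [4.5→5.5]: (209.5+172.0)/2 × 1 = 190.75
  [5.5→6.5]: (172.0+139.9)/2 × 1 = 155.95
  [6.5→9.5]: (139.9+73.7)/2 × 3 = 320.4
  [9.5→10]: (73.7+66.2)/2 × 0.5 = 34.975
  Sum = 1624.075 ng/mL·h
k_e = ln2 / t½ = 0.693147 / 3.21 = 0.2159 h^-1
Extrapolated tail: C_last / k_e = 66.2 / 0.2159 = 306.623
AUC_0→∞ = 1624.075 + 306.623 = 1930.698 ng/mL·h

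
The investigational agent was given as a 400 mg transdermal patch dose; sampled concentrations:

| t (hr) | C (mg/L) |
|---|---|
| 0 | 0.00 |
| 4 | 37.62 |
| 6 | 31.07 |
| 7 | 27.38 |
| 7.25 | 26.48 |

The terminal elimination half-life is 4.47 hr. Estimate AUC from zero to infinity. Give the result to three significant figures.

Trapezoidal AUC_0→7.25:
  [0→4]: (0.00+37.62)/2 × 4 = 75.24
  [4→6]: (37.62+31.07)/2 × 2 = 68.69
  [6→7]: (31.07+27.38)/2 × 1 = 29.225
  [7→7.25]: (27.38+26.48)/2 × 0.25 = 6.7325
  Sum = 179.8875 mg/L·hr
k_e = ln2 / t½ = 0.693147 / 4.47 = 0.1551 hr^-1
Extrapolated tail: C_last / k_e = 26.48 / 0.1551 = 170.729
AUC_0→∞ = 179.8875 + 170.729 = 350.6165 mg/L·hr

AUC = 351 mg/L·hr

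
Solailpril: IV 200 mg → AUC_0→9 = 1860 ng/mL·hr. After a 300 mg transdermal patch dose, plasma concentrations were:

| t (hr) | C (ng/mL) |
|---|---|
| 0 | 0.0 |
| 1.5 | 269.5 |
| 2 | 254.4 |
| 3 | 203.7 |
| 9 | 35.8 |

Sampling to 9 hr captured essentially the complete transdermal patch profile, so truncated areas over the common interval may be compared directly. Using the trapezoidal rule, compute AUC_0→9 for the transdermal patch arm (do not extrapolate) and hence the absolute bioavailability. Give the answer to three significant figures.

Trapezoidal AUC_0→9 (transdermal patch):
  [0→1.5]: (0.0+269.5)/2 × 1.5 = 202.125
  [1.5→2]: (269.5+254.4)/2 × 0.5 = 130.975
  [2→3]: (254.4+203.7)/2 × 1 = 229.05
  [3→9]: (203.7+35.8)/2 × 6 = 718.5
  Sum = 1280.65 ng/mL·hr
F = (AUC_ev/D_ev)/(AUC_iv/D_iv) = (1280.65/300)/(1860/200) = 4.26883/9.3 = 0.4590

F = 0.459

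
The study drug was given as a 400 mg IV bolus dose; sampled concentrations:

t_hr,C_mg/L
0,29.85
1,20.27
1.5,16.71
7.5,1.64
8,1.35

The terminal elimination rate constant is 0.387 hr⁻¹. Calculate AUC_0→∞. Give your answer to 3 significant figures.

AUC = 93.6 mg/L·hr

Trapezoidal AUC_0→8:
  [0→1]: (29.85+20.27)/2 × 1 = 25.06
  [1→1.5]: (20.27+16.71)/2 × 0.5 = 9.245
  [1.5→7.5]: (16.71+1.64)/2 × 6 = 55.05
  [7.5→8]: (1.64+1.35)/2 × 0.5 = 0.7475
  Sum = 90.1025 mg/L·hr
Extrapolated tail: C_last / k_e = 1.35 / 0.387 = 3.488
AUC_0→∞ = 90.1025 + 3.488 = 93.5905 mg/L·hr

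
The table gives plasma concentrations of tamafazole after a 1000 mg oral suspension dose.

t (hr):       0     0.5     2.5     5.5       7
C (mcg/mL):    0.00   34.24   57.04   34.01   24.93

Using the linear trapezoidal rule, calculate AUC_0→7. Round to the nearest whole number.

AUC = 281 mcg/mL·hr

Trapezoidal AUC_0→7:
  [0→0.5]: (0.00+34.24)/2 × 0.5 = 8.56
  [0.5→2.5]: (34.24+57.04)/2 × 2 = 91.28
  [2.5→5.5]: (57.04+34.01)/2 × 3 = 136.575
  [5.5→7]: (34.01+24.93)/2 × 1.5 = 44.205
  Sum = 280.62 mcg/mL·hr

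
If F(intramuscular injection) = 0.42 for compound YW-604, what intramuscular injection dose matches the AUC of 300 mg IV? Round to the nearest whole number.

D_intramuscular = 714 mg

For equal systemic exposure: F × D_ev = D_iv
D_ev = D_iv / F = 300 / 0.42 = 714.286 mg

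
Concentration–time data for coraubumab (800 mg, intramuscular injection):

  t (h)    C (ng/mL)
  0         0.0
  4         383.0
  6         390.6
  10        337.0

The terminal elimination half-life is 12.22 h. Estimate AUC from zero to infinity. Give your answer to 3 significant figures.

Trapezoidal AUC_0→10:
  [0→4]: (0.0+383.0)/2 × 4 = 766.0
  [4→6]: (383.0+390.6)/2 × 2 = 773.6
  [6→10]: (390.6+337.0)/2 × 4 = 1455.2
  Sum = 2994.8 ng/mL·h
k_e = ln2 / t½ = 0.693147 / 12.22 = 0.0567 h^-1
Extrapolated tail: C_last / k_e = 337.0 / 0.0567 = 5943.563
AUC_0→∞ = 2994.8 + 5943.563 = 8938.363 ng/mL·h

AUC = 8940 ng/mL·h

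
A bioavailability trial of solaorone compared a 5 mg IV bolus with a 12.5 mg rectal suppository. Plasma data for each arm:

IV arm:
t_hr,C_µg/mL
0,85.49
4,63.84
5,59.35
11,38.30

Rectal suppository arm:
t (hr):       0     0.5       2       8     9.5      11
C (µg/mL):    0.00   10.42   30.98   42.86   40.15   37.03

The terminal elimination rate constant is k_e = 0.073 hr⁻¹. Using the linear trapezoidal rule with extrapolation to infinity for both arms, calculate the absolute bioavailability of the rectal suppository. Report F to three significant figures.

F = 0.300

Trapezoidal AUC_0→11 (IV):
  [0→4]: (85.49+63.84)/2 × 4 = 298.66
  [4→5]: (63.84+59.35)/2 × 1 = 61.595
  [5→11]: (59.35+38.30)/2 × 6 = 292.95
  Sum = 653.205 µg/mL·hr
IV tail: 38.30/0.073 = 524.658; AUC_iv,0→∞ = 653.205 + 524.658 = 1177.863 µg/mL·hr
Trapezoidal AUC_0→11 (rectal suppository):
  [0→0.5]: (0.00+10.42)/2 × 0.5 = 2.605
  [0.5→2]: (10.42+30.98)/2 × 1.5 = 31.05
  [2→8]: (30.98+42.86)/2 × 6 = 221.52
  [8→9.5]: (42.86+40.15)/2 × 1.5 = 62.2575
  [9.5→11]: (40.15+37.03)/2 × 1.5 = 57.885
  Sum = 375.3175 µg/mL·hr
rectal suppository tail: 37.03/0.073 = 507.260; AUC_ev,0→∞ = 375.3175 + 507.260 = 882.5775 µg/mL·hr
F = (AUC_ev/D_ev)/(AUC_iv/D_iv) = (882.5775/12.5)/(1177.863/5) = 70.6062/235.5726 = 0.2997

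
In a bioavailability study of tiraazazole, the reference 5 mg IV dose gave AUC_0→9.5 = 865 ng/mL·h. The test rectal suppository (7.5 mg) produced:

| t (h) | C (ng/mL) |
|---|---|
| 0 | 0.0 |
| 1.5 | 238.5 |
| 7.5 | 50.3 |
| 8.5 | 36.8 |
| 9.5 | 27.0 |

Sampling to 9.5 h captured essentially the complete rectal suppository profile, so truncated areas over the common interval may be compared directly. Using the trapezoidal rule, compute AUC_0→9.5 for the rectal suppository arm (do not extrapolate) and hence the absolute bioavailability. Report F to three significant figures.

Trapezoidal AUC_0→9.5 (rectal suppository):
  [0→1.5]: (0.0+238.5)/2 × 1.5 = 178.875
  [1.5→7.5]: (238.5+50.3)/2 × 6 = 866.4
  [7.5→8.5]: (50.3+36.8)/2 × 1 = 43.55
  [8.5→9.5]: (36.8+27.0)/2 × 1 = 31.9
  Sum = 1120.725 ng/mL·h
F = (AUC_ev/D_ev)/(AUC_iv/D_iv) = (1120.725/7.5)/(865/5) = 149.43/173 = 0.8638

F = 0.864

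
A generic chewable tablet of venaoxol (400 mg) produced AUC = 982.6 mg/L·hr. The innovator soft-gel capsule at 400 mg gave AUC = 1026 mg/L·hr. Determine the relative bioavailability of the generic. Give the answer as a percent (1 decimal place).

F_rel = 95.8%

F_rel = (AUC_test/D_test) / (AUC_ref/D_ref)
      = (982.6/400) / (1026/400)
      = 2.4565 / 2.565 = 0.9577 = 95.77%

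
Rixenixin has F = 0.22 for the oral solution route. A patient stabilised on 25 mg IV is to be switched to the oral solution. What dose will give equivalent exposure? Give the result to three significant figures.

For equal systemic exposure: F × D_ev = D_iv
D_ev = D_iv / F = 25 / 0.22 = 113.636 mg

D_oral = 114 mg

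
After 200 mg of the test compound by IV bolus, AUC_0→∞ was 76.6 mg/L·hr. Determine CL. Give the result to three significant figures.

CL = Dose_iv / AUC_0→∞
   = 200 / 76.6 = 2.61097 L/hr

CL = 2.61 L/hr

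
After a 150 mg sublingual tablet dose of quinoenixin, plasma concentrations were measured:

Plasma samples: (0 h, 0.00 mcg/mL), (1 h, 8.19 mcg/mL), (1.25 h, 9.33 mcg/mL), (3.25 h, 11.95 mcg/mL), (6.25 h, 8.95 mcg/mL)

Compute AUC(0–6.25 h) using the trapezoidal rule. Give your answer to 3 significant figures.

AUC = 58.9 mcg/mL·h

Trapezoidal AUC_0→6.25:
  [0→1]: (0.00+8.19)/2 × 1 = 4.095
  [1→1.25]: (8.19+9.33)/2 × 0.25 = 2.19
  [1.25→3.25]: (9.33+11.95)/2 × 2 = 21.28
  [3.25→6.25]: (11.95+8.95)/2 × 3 = 31.35
  Sum = 58.915 mcg/mL·h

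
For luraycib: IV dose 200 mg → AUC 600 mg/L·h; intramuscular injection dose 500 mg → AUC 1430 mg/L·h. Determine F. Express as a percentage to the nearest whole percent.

F = 95%

F = (AUC_ev / D_ev) / (AUC_iv / D_iv)
  = (1430/500) / (600/200)
  = 2.86 / 3 = 0.9533
  = 95.33%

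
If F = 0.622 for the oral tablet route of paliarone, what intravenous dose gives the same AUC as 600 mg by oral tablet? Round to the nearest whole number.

D_iv = 373 mg

Systemic exposure from an extravascular dose = F × D_ev, so the equivalent IV dose is F × D_ev.
D_iv = F × D_ev = 0.622 × 600 = 373.2 mg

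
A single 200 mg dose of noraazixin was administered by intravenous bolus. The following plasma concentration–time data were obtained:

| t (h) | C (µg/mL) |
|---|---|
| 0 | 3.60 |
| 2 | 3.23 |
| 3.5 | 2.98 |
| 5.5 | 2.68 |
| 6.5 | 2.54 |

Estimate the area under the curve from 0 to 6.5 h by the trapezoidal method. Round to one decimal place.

Trapezoidal AUC_0→6.5:
  [0→2]: (3.60+3.23)/2 × 2 = 6.83
  [2→3.5]: (3.23+2.98)/2 × 1.5 = 4.6575
  [3.5→5.5]: (2.98+2.68)/2 × 2 = 5.66
  [5.5→6.5]: (2.68+2.54)/2 × 1 = 2.61
  Sum = 19.7575 µg/mL·h

AUC = 19.8 µg/mL·h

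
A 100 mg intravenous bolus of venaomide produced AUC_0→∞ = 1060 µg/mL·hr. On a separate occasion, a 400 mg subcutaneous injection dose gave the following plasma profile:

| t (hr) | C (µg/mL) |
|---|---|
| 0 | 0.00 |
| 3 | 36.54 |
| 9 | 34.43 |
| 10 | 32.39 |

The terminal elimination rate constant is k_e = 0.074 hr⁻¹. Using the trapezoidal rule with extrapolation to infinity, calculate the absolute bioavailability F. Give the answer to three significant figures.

Trapezoidal AUC_0→10 (subcutaneous injection):
  [0→3]: (0.00+36.54)/2 × 3 = 54.81
  [3→9]: (36.54+34.43)/2 × 6 = 212.91
  [9→10]: (34.43+32.39)/2 × 1 = 33.41
  Sum = 301.13 µg/mL·hr
Tail: C_last/k_e = 32.39/0.074 = 437.703
AUC_0→∞ (subcutaneous injection) = 301.13 + 437.703 = 738.833 µg/mL·hr
F = (AUC_ev/D_ev)/(AUC_iv/D_iv) = (738.833/400)/(1060/100) = 1.8470825/10.6 = 0.1743

F = 0.174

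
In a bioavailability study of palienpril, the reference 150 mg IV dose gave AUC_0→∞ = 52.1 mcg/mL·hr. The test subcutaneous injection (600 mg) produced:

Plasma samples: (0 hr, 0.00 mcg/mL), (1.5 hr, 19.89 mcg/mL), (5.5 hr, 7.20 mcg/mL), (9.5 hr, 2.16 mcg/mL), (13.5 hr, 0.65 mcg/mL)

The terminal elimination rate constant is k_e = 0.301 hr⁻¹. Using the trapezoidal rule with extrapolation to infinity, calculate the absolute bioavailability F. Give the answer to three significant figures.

F = 0.459

Trapezoidal AUC_0→13.5 (subcutaneous injection):
  [0→1.5]: (0.00+19.89)/2 × 1.5 = 14.9175
  [1.5→5.5]: (19.89+7.20)/2 × 4 = 54.18
  [5.5→9.5]: (7.20+2.16)/2 × 4 = 18.72
  [9.5→13.5]: (2.16+0.65)/2 × 4 = 5.62
  Sum = 93.4375 mcg/mL·hr
Tail: C_last/k_e = 0.65/0.301 = 2.159
AUC_0→∞ (subcutaneous injection) = 93.4375 + 2.159 = 95.5965 mcg/mL·hr
F = (AUC_ev/D_ev)/(AUC_iv/D_iv) = (95.5965/600)/(52.1/150) = 0.1593275/0.347333 = 0.4587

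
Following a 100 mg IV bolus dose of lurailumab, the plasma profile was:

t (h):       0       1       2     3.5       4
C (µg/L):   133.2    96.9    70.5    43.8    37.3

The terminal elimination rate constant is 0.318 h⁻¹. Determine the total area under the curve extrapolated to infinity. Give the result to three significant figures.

Trapezoidal AUC_0→4:
  [0→1]: (133.2+96.9)/2 × 1 = 115.05
  [1→2]: (96.9+70.5)/2 × 1 = 83.7
  [2→3.5]: (70.5+43.8)/2 × 1.5 = 85.725
  [3.5→4]: (43.8+37.3)/2 × 0.5 = 20.275
  Sum = 304.75 µg/L·h
Extrapolated tail: C_last / k_e = 37.3 / 0.318 = 117.296
AUC_0→∞ = 304.75 + 117.296 = 422.046 µg/L·h

AUC = 422 µg/L·h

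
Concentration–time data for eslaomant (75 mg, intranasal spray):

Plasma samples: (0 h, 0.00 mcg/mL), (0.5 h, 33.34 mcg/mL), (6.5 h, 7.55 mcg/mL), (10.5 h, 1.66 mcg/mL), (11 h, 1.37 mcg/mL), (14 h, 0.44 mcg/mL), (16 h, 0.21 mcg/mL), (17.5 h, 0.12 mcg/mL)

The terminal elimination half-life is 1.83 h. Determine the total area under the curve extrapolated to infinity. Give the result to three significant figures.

AUC = 154 mcg/mL·h

Trapezoidal AUC_0→17.5:
  [0→0.5]: (0.00+33.34)/2 × 0.5 = 8.335
  [0.5→6.5]: (33.34+7.55)/2 × 6 = 122.67
  [6.5→10.5]: (7.55+1.66)/2 × 4 = 18.42
  [10.5→11]: (1.66+1.37)/2 × 0.5 = 0.7575
  [11→14]: (1.37+0.44)/2 × 3 = 2.715
  [14→16]: (0.44+0.21)/2 × 2 = 0.65
  [16→17.5]: (0.21+0.12)/2 × 1.5 = 0.2475
  Sum = 153.795 mcg/mL·h
k_e = ln2 / t½ = 0.693147 / 1.83 = 0.3788 h^-1
Extrapolated tail: C_last / k_e = 0.12 / 0.3788 = 0.317
AUC_0→∞ = 153.795 + 0.317 = 154.112 mcg/mL·h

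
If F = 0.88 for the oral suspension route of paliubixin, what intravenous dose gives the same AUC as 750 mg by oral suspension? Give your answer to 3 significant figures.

Systemic exposure from an extravascular dose = F × D_ev, so the equivalent IV dose is F × D_ev.
D_iv = F × D_ev = 0.88 × 750 = 660 mg

D_iv = 660 mg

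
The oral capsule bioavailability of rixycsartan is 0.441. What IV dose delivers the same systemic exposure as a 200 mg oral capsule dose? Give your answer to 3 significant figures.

Systemic exposure from an extravascular dose = F × D_ev, so the equivalent IV dose is F × D_ev.
D_iv = F × D_ev = 0.441 × 200 = 88.2 mg

D_iv = 88.2 mg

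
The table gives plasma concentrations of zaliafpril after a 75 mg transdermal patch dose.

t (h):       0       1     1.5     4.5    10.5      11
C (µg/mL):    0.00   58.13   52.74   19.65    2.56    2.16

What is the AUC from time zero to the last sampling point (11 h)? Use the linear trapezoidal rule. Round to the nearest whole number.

Trapezoidal AUC_0→11:
  [0→1]: (0.00+58.13)/2 × 1 = 29.065
  [1→1.5]: (58.13+52.74)/2 × 0.5 = 27.7175
  [1.5→4.5]: (52.74+19.65)/2 × 3 = 108.585
  [4.5→10.5]: (19.65+2.56)/2 × 6 = 66.63
  [10.5→11]: (2.56+2.16)/2 × 0.5 = 1.18
  Sum = 233.1775 µg/mL·h

AUC = 233 µg/mL·h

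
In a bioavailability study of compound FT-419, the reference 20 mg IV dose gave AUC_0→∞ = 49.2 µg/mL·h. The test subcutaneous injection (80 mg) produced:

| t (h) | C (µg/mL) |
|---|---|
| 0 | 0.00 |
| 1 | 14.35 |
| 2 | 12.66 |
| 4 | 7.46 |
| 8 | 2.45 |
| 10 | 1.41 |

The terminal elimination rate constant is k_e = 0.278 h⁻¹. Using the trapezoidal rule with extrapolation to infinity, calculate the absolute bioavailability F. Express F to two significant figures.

F = 0.35

Trapezoidal AUC_0→10 (subcutaneous injection):
  [0→1]: (0.00+14.35)/2 × 1 = 7.175
  [1→2]: (14.35+12.66)/2 × 1 = 13.505
  [2→4]: (12.66+7.46)/2 × 2 = 20.12
  [4→8]: (7.46+2.45)/2 × 4 = 19.82
  [8→10]: (2.45+1.41)/2 × 2 = 3.86
  Sum = 64.48 µg/mL·h
Tail: C_last/k_e = 1.41/0.278 = 5.072
AUC_0→∞ (subcutaneous injection) = 64.48 + 5.072 = 69.552 µg/mL·h
F = (AUC_ev/D_ev)/(AUC_iv/D_iv) = (69.552/80)/(49.2/20) = 0.8694/2.46 = 0.3534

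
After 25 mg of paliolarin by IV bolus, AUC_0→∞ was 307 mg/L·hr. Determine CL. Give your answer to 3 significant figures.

CL = Dose_iv / AUC_0→∞
   = 25 / 307 = 0.0814332 L/hr

CL = 0.0814 L/hr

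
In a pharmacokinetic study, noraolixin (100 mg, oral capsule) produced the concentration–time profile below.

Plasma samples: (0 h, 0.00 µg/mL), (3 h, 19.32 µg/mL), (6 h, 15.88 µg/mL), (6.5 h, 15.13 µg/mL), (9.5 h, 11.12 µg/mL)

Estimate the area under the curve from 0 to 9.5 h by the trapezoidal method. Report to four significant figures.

Trapezoidal AUC_0→9.5:
  [0→3]: (0.00+19.32)/2 × 3 = 28.98
  [3→6]: (19.32+15.88)/2 × 3 = 52.8
  [6→6.5]: (15.88+15.13)/2 × 0.5 = 7.7525
  [6.5→9.5]: (15.13+11.12)/2 × 3 = 39.375
  Sum = 128.9075 µg/mL·h

AUC = 128.9 µg/mL·h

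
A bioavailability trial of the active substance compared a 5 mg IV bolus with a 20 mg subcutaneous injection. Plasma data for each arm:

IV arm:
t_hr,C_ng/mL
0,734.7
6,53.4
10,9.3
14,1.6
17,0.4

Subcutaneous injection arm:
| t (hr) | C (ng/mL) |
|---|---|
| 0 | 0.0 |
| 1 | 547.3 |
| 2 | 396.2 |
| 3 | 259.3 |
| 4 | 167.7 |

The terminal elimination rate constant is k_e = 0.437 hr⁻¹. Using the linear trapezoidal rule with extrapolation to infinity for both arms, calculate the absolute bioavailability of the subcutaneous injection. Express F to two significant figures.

F = 0.17

Trapezoidal AUC_0→17 (IV):
  [0→6]: (734.7+53.4)/2 × 6 = 2364.3
  [6→10]: (53.4+9.3)/2 × 4 = 125.4
  [10→14]: (9.3+1.6)/2 × 4 = 21.8
  [14→17]: (1.6+0.4)/2 × 3 = 3.0
  Sum = 2514.5 ng/mL·hr
IV tail: 0.4/0.437 = 0.915; AUC_iv,0→∞ = 2514.5 + 0.915 = 2515.415 ng/mL·hr
Trapezoidal AUC_0→4 (subcutaneous injection):
  [0→1]: (0.0+547.3)/2 × 1 = 273.65
  [1→2]: (547.3+396.2)/2 × 1 = 471.75
  [2→3]: (396.2+259.3)/2 × 1 = 327.75
  [3→4]: (259.3+167.7)/2 × 1 = 213.5
  Sum = 1286.65 ng/mL·hr
subcutaneous injection tail: 167.7/0.437 = 383.753; AUC_ev,0→∞ = 1286.65 + 383.753 = 1670.403 ng/mL·hr
F = (AUC_ev/D_ev)/(AUC_iv/D_iv) = (1670.403/20)/(2515.415/5) = 83.52015/503.083 = 0.1660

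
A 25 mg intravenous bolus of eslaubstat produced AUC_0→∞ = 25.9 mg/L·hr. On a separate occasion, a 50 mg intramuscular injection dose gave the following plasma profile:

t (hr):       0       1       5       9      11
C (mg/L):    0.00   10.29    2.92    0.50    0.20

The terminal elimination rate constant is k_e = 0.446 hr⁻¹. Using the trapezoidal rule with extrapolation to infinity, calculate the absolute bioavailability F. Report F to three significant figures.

Trapezoidal AUC_0→11 (intramuscular injection):
  [0→1]: (0.00+10.29)/2 × 1 = 5.145
  [1→5]: (10.29+2.92)/2 × 4 = 26.42
  [5→9]: (2.92+0.50)/2 × 4 = 6.84
  [9→11]: (0.50+0.20)/2 × 2 = 0.7
  Sum = 39.105 mg/L·hr
Tail: C_last/k_e = 0.20/0.446 = 0.448
AUC_0→∞ (intramuscular injection) = 39.105 + 0.448 = 39.553 mg/L·hr
F = (AUC_ev/D_ev)/(AUC_iv/D_iv) = (39.553/50)/(25.9/25) = 0.79106/1.036 = 0.7636

F = 0.764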